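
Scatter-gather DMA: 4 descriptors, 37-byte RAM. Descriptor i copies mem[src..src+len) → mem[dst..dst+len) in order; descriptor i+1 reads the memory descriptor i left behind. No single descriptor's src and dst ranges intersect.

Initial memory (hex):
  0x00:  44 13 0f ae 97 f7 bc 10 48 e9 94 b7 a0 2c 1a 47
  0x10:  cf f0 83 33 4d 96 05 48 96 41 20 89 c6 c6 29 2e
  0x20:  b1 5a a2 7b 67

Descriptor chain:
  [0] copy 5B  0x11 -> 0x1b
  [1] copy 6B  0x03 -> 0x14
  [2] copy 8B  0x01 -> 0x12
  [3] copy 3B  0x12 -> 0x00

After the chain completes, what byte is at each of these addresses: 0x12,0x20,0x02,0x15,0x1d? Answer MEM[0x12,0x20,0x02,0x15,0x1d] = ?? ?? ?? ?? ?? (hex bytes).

#0 dst[0x1b+5] := {0xf0,0x83,0x33,0x4d,0x96}
#1 dst[0x14+6] := {0xae,0x97,0xf7,0xbc,0x10,0x48}
#2 dst[0x12+8] := {0x13,0x0f,0xae,0x97,0xf7,0xbc,0x10,0x48}
#3 dst[0x00+3] := {0x13,0x0f,0xae}
query mem[0x12]=0x13, mem[0x20]=0xb1, mem[0x02]=0xae, mem[0x15]=0x97, mem[0x1d]=0x33

MEM[0x12,0x20,0x02,0x15,0x1d] = 13 b1 ae 97 33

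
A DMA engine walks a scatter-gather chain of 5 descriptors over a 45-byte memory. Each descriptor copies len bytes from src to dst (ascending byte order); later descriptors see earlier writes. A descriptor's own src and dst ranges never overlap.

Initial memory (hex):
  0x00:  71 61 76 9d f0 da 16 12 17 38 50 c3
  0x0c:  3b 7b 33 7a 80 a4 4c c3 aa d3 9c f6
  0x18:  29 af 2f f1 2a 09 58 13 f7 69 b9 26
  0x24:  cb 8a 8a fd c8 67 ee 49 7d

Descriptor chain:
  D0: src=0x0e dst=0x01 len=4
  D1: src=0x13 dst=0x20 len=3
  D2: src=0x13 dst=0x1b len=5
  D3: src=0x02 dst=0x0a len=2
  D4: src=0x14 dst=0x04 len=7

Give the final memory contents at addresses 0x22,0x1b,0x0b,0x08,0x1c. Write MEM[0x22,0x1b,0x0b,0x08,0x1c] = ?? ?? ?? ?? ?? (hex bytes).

[0] 0x0e->0x01 len=4 : 33 7a 80 a4
[1] 0x13->0x20 len=3 : c3 aa d3
[2] 0x13->0x1b len=5 : c3 aa d3 9c f6
[3] 0x02->0x0a len=2 : 7a 80
[4] 0x14->0x04 len=7 : aa d3 9c f6 29 af 2f
query mem[0x22]=0xd3, mem[0x1b]=0xc3, mem[0x0b]=0x80, mem[0x08]=0x29, mem[0x1c]=0xaa

MEM[0x22,0x1b,0x0b,0x08,0x1c] = d3 c3 80 29 aa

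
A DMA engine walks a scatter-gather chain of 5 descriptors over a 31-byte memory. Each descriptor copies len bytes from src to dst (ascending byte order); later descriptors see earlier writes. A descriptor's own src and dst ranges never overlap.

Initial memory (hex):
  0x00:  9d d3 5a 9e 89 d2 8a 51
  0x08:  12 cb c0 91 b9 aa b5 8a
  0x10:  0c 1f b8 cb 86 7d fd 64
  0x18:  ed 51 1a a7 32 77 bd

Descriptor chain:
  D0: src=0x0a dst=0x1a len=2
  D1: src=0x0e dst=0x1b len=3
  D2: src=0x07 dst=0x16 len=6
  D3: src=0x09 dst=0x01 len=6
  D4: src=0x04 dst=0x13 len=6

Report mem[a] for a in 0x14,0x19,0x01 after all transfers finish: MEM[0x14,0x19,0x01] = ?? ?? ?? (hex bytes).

D0: mem[0x1a..0x1b] <- [c0 91]
D1: mem[0x1b..0x1d] <- [b5 8a 0c]
D2: mem[0x16..0x1b] <- [51 12 cb c0 91 b9]
D3: mem[0x01..0x06] <- [cb c0 91 b9 aa b5]
D4: mem[0x13..0x18] <- [b9 aa b5 51 12 cb]
query mem[0x14]=0xaa, mem[0x19]=0xc0, mem[0x01]=0xcb

MEM[0x14,0x19,0x01] = aa c0 cb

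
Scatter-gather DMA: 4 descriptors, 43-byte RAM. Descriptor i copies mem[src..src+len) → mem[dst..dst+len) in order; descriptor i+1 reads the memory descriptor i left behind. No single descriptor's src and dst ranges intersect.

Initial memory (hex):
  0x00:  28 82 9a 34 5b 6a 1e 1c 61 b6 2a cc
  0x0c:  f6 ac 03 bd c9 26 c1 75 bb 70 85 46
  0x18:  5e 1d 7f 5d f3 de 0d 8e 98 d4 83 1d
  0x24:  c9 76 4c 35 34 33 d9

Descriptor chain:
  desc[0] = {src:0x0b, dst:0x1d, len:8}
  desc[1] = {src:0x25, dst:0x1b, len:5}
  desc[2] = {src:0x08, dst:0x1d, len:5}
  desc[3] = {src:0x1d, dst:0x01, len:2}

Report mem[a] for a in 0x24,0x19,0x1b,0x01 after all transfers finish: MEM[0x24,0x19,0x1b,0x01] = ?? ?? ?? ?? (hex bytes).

#0 dst[0x1d+8] := {0xcc,0xf6,0xac,0x03,0xbd,0xc9,0x26,0xc1}
#1 dst[0x1b+5] := {0x76,0x4c,0x35,0x34,0x33}
#2 dst[0x1d+5] := {0x61,0xb6,0x2a,0xcc,0xf6}
#3 dst[0x01+2] := {0x61,0xb6}
query mem[0x24]=0xc1, mem[0x19]=0x1d, mem[0x1b]=0x76, mem[0x01]=0x61

MEM[0x24,0x19,0x1b,0x01] = c1 1d 76 61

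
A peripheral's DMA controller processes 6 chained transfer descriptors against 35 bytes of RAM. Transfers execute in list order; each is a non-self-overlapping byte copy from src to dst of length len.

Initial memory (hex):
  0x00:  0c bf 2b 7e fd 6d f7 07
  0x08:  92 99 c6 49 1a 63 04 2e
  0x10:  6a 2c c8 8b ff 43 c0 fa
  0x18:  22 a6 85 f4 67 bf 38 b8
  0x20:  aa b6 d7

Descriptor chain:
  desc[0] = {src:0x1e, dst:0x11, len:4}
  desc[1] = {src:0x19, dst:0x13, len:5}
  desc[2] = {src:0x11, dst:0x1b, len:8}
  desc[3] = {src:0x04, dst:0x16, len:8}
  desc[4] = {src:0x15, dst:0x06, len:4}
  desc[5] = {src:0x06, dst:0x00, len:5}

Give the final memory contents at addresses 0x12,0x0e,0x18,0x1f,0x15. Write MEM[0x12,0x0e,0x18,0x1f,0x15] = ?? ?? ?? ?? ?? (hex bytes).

D0: mem[0x11..0x14] <- [38 b8 aa b6]
D1: mem[0x13..0x17] <- [a6 85 f4 67 bf]
D2: mem[0x1b..0x22] <- [38 b8 a6 85 f4 67 bf 22]
D3: mem[0x16..0x1d] <- [fd 6d f7 07 92 99 c6 49]
D4: mem[0x06..0x09] <- [f4 fd 6d f7]
D5: mem[0x00..0x04] <- [f4 fd 6d f7 c6]
query mem[0x12]=0xb8, mem[0x0e]=0x04, mem[0x18]=0xf7, mem[0x1f]=0xf4, mem[0x15]=0xf4

MEM[0x12,0x0e,0x18,0x1f,0x15] = b8 04 f7 f4 f4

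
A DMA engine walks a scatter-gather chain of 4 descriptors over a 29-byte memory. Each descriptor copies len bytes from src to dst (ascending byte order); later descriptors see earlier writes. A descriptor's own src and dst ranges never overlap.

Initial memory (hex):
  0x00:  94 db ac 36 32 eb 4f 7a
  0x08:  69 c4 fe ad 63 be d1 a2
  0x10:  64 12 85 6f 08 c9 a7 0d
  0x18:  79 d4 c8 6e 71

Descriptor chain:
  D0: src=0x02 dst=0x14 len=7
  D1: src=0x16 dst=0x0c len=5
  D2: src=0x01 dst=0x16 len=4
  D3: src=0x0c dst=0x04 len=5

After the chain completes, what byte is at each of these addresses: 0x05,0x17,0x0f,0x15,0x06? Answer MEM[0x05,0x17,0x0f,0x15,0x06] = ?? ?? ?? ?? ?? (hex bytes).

MEM[0x05,0x17,0x0f,0x15,0x06] = eb ac 7a 36 4f

[0] 0x02->0x14 len=7 : ac 36 32 eb 4f 7a 69
[1] 0x16->0x0c len=5 : 32 eb 4f 7a 69
[2] 0x01->0x16 len=4 : db ac 36 32
[3] 0x0c->0x04 len=5 : 32 eb 4f 7a 69
query mem[0x05]=0xeb, mem[0x17]=0xac, mem[0x0f]=0x7a, mem[0x15]=0x36, mem[0x06]=0x4f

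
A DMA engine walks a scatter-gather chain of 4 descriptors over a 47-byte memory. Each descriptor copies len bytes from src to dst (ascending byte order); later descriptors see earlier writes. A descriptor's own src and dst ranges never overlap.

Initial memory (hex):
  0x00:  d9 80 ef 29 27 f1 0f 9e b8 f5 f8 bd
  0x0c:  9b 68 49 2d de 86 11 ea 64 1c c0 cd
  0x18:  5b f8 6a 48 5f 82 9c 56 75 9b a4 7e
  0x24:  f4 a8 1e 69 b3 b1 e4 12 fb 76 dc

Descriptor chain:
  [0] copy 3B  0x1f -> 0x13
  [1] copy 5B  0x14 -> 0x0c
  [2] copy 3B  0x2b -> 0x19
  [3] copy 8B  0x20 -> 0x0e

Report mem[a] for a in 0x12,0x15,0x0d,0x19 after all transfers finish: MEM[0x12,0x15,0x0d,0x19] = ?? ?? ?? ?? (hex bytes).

MEM[0x12,0x15,0x0d,0x19] = f4 69 9b 12

[0] 0x1f->0x13 len=3 : 56 75 9b
[1] 0x14->0x0c len=5 : 75 9b c0 cd 5b
[2] 0x2b->0x19 len=3 : 12 fb 76
[3] 0x20->0x0e len=8 : 75 9b a4 7e f4 a8 1e 69
query mem[0x12]=0xf4, mem[0x15]=0x69, mem[0x0d]=0x9b, mem[0x19]=0x12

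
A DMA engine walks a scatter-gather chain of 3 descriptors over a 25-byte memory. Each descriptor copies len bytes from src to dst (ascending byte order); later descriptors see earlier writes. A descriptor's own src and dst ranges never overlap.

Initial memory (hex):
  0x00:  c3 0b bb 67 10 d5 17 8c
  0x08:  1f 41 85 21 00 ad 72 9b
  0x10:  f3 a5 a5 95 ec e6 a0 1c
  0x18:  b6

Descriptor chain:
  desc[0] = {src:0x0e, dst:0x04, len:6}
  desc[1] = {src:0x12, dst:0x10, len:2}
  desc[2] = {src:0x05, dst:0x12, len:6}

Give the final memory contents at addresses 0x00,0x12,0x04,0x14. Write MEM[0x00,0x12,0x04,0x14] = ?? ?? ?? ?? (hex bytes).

MEM[0x00,0x12,0x04,0x14] = c3 9b 72 a5

[0] 0x0e->0x04 len=6 : 72 9b f3 a5 a5 95
[1] 0x12->0x10 len=2 : a5 95
[2] 0x05->0x12 len=6 : 9b f3 a5 a5 95 85
query mem[0x00]=0xc3, mem[0x12]=0x9b, mem[0x04]=0x72, mem[0x14]=0xa5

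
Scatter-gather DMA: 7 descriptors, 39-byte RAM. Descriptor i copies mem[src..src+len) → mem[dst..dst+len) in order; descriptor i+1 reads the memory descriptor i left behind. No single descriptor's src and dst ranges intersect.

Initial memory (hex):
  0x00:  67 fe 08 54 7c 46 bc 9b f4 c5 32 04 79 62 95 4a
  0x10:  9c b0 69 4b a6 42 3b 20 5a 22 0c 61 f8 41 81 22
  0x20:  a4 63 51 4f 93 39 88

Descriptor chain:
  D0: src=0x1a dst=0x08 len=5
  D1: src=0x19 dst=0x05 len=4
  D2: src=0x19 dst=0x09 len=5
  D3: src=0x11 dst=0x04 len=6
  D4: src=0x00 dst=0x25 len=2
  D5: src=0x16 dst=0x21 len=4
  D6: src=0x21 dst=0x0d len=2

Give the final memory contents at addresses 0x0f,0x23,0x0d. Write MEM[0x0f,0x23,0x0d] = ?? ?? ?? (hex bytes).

MEM[0x0f,0x23,0x0d] = 4a 5a 3b

D0: mem[0x08..0x0c] <- [0c 61 f8 41 81]
D1: mem[0x05..0x08] <- [22 0c 61 f8]
D2: mem[0x09..0x0d] <- [22 0c 61 f8 41]
D3: mem[0x04..0x09] <- [b0 69 4b a6 42 3b]
D4: mem[0x25..0x26] <- [67 fe]
D5: mem[0x21..0x24] <- [3b 20 5a 22]
D6: mem[0x0d..0x0e] <- [3b 20]
query mem[0x0f]=0x4a, mem[0x23]=0x5a, mem[0x0d]=0x3b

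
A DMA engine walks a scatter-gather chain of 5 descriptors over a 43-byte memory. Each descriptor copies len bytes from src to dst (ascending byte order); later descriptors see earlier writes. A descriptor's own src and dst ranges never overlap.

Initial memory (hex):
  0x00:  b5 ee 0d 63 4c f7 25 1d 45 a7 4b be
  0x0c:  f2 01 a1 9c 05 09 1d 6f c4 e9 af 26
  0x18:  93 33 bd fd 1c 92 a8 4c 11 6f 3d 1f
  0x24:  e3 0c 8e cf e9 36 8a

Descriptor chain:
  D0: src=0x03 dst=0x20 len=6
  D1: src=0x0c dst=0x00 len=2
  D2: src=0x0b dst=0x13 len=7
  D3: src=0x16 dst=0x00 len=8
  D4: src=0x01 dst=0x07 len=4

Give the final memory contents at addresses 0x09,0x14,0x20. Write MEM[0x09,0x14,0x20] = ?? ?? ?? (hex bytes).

[0] 0x03->0x20 len=6 : 63 4c f7 25 1d 45
[1] 0x0c->0x00 len=2 : f2 01
[2] 0x0b->0x13 len=7 : be f2 01 a1 9c 05 09
[3] 0x16->0x00 len=8 : a1 9c 05 09 bd fd 1c 92
[4] 0x01->0x07 len=4 : 9c 05 09 bd
query mem[0x09]=0x09, mem[0x14]=0xf2, mem[0x20]=0x63

MEM[0x09,0x14,0x20] = 09 f2 63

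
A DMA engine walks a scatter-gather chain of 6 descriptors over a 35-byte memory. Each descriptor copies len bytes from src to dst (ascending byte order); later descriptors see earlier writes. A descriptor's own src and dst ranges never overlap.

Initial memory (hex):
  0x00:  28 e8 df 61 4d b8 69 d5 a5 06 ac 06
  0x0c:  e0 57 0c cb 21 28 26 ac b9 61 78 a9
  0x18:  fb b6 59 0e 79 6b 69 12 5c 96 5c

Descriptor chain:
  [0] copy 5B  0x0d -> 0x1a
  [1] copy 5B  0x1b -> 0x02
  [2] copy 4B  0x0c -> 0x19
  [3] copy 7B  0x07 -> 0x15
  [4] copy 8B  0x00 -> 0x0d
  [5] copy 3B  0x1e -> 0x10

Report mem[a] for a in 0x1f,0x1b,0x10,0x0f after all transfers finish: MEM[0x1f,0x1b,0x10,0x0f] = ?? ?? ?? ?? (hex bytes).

MEM[0x1f,0x1b,0x10,0x0f] = 12 57 28 0c

  after D0: wrote 5B at 0x1a = 570ccb2128
  after D1: wrote 5B at 0x02 = 0ccb212812
  after D2: wrote 4B at 0x19 = e0570ccb
  after D3: wrote 7B at 0x15 = d5a506ac06e057
  after D4: wrote 8B at 0x0d = 28e80ccb212812d5
  after D5: wrote 3B at 0x10 = 28125c
query mem[0x1f]=0x12, mem[0x1b]=0x57, mem[0x10]=0x28, mem[0x0f]=0x0c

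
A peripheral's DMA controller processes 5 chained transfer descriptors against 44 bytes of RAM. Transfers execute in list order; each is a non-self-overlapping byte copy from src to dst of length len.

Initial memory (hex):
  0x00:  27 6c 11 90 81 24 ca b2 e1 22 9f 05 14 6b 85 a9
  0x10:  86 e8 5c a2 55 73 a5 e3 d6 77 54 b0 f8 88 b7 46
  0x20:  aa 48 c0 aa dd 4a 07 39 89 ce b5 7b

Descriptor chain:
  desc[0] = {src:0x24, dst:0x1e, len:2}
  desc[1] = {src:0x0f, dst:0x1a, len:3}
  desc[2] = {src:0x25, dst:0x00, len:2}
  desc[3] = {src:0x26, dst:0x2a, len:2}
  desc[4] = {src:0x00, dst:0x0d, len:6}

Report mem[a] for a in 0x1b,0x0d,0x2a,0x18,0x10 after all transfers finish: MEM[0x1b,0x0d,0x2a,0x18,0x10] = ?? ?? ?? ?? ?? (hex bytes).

MEM[0x1b,0x0d,0x2a,0x18,0x10] = 86 4a 07 d6 90

[0] 0x24->0x1e len=2 : dd 4a
[1] 0x0f->0x1a len=3 : a9 86 e8
[2] 0x25->0x00 len=2 : 4a 07
[3] 0x26->0x2a len=2 : 07 39
[4] 0x00->0x0d len=6 : 4a 07 11 90 81 24
query mem[0x1b]=0x86, mem[0x0d]=0x4a, mem[0x2a]=0x07, mem[0x18]=0xd6, mem[0x10]=0x90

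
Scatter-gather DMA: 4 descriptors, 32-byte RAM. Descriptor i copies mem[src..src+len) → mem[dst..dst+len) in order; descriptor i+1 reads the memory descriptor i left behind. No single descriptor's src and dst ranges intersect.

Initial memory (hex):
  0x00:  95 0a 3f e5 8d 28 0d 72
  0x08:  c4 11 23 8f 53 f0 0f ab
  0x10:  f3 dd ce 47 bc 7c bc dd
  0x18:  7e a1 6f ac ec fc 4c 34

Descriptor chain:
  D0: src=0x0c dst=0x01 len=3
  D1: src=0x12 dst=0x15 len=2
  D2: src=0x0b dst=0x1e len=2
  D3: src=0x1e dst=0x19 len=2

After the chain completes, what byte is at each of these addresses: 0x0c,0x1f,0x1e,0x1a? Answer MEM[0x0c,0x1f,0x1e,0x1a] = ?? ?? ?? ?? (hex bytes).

[0] 0x0c->0x01 len=3 : 53 f0 0f
[1] 0x12->0x15 len=2 : ce 47
[2] 0x0b->0x1e len=2 : 8f 53
[3] 0x1e->0x19 len=2 : 8f 53
query mem[0x0c]=0x53, mem[0x1f]=0x53, mem[0x1e]=0x8f, mem[0x1a]=0x53

MEM[0x0c,0x1f,0x1e,0x1a] = 53 53 8f 53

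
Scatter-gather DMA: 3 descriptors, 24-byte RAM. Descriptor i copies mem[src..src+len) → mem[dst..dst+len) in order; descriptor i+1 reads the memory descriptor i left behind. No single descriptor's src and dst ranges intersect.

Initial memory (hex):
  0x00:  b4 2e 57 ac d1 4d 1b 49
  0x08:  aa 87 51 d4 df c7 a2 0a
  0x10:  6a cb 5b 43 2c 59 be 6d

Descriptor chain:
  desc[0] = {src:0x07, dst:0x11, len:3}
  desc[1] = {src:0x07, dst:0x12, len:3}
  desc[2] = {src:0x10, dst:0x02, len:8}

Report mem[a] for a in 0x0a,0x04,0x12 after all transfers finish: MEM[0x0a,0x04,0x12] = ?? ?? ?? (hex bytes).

MEM[0x0a,0x04,0x12] = 51 49 49

D0: mem[0x11..0x13] <- [49 aa 87]
D1: mem[0x12..0x14] <- [49 aa 87]
D2: mem[0x02..0x09] <- [6a 49 49 aa 87 59 be 6d]
query mem[0x0a]=0x51, mem[0x04]=0x49, mem[0x12]=0x49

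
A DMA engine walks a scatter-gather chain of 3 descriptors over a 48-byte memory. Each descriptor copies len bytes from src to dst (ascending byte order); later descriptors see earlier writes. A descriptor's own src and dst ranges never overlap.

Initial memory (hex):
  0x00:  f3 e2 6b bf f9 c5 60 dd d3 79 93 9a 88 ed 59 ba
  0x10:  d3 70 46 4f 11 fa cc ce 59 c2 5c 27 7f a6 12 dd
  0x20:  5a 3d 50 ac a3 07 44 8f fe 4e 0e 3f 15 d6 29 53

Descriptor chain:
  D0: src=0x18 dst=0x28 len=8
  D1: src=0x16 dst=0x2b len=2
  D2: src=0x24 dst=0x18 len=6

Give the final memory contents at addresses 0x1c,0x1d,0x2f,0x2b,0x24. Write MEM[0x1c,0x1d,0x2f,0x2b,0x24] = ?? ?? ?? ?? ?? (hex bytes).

MEM[0x1c,0x1d,0x2f,0x2b,0x24] = 59 c2 dd cc a3

[0] 0x18->0x28 len=8 : 59 c2 5c 27 7f a6 12 dd
[1] 0x16->0x2b len=2 : cc ce
[2] 0x24->0x18 len=6 : a3 07 44 8f 59 c2
query mem[0x1c]=0x59, mem[0x1d]=0xc2, mem[0x2f]=0xdd, mem[0x2b]=0xcc, mem[0x24]=0xa3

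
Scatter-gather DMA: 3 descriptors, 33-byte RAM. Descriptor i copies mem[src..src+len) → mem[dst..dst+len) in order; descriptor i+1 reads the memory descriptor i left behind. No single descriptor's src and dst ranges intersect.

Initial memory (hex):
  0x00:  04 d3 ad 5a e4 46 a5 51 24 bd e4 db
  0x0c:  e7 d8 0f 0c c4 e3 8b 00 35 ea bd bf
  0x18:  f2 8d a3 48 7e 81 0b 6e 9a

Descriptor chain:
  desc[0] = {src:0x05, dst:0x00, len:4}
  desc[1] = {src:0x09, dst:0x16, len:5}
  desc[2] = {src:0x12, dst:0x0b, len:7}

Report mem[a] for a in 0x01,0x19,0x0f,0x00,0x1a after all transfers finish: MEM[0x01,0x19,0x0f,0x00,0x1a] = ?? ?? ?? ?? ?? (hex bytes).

  after D0: wrote 4B at 0x00 = 46a55124
  after D1: wrote 5B at 0x16 = bde4dbe7d8
  after D2: wrote 7B at 0x0b = 8b0035eabde4db
query mem[0x01]=0xa5, mem[0x19]=0xe7, mem[0x0f]=0xbd, mem[0x00]=0x46, mem[0x1a]=0xd8

MEM[0x01,0x19,0x0f,0x00,0x1a] = a5 e7 bd 46 d8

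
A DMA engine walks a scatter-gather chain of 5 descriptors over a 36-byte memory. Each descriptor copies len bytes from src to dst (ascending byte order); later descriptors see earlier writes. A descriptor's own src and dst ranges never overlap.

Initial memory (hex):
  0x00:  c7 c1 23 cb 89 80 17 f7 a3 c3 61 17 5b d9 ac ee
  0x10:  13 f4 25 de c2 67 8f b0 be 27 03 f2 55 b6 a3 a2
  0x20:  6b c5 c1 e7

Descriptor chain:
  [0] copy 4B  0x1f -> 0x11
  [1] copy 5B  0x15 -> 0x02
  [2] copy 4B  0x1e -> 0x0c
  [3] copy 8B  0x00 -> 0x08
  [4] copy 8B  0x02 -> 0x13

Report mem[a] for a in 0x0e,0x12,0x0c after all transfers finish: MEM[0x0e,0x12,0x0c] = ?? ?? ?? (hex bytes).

  after D0: wrote 4B at 0x11 = a26bc5c1
  after D1: wrote 5B at 0x02 = 678fb0be27
  after D2: wrote 4B at 0x0c = a3a26bc5
  after D3: wrote 8B at 0x08 = c7c1678fb0be27f7
  after D4: wrote 8B at 0x13 = 678fb0be27f7c7c1
query mem[0x0e]=0x27, mem[0x12]=0x6b, mem[0x0c]=0xb0

MEM[0x0e,0x12,0x0c] = 27 6b b0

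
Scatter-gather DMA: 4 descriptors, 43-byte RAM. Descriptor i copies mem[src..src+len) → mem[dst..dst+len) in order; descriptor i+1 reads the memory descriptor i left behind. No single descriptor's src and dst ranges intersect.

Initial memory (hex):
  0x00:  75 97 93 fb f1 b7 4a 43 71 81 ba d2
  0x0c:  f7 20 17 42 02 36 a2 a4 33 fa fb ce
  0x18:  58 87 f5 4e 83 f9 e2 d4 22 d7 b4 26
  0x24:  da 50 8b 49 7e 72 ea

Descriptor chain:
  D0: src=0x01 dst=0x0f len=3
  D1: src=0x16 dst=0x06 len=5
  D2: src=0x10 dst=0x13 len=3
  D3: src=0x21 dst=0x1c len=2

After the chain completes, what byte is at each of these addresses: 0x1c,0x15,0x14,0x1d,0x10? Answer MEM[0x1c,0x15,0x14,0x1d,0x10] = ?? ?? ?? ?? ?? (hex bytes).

#0 dst[0x0f+3] := {0x97,0x93,0xfb}
#1 dst[0x06+5] := {0xfb,0xce,0x58,0x87,0xf5}
#2 dst[0x13+3] := {0x93,0xfb,0xa2}
#3 dst[0x1c+2] := {0xd7,0xb4}
query mem[0x1c]=0xd7, mem[0x15]=0xa2, mem[0x14]=0xfb, mem[0x1d]=0xb4, mem[0x10]=0x93

MEM[0x1c,0x15,0x14,0x1d,0x10] = d7 a2 fb b4 93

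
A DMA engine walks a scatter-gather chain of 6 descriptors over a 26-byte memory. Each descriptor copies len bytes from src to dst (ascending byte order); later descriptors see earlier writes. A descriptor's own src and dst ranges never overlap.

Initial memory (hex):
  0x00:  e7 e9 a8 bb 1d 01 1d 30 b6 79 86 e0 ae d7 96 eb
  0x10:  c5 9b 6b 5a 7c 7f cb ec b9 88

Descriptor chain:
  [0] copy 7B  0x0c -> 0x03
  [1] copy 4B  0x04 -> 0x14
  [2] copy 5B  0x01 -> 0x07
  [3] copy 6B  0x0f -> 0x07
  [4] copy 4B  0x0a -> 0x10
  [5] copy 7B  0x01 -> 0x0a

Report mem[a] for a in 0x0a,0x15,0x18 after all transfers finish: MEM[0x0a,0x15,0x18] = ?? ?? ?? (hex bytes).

#0 dst[0x03+7] := {0xae,0xd7,0x96,0xeb,0xc5,0x9b,0x6b}
#1 dst[0x14+4] := {0xd7,0x96,0xeb,0xc5}
#2 dst[0x07+5] := {0xe9,0xa8,0xae,0xd7,0x96}
#3 dst[0x07+6] := {0xeb,0xc5,0x9b,0x6b,0x5a,0xd7}
#4 dst[0x10+4] := {0x6b,0x5a,0xd7,0xd7}
#5 dst[0x0a+7] := {0xe9,0xa8,0xae,0xd7,0x96,0xeb,0xeb}
query mem[0x0a]=0xe9, mem[0x15]=0x96, mem[0x18]=0xb9

MEM[0x0a,0x15,0x18] = e9 96 b9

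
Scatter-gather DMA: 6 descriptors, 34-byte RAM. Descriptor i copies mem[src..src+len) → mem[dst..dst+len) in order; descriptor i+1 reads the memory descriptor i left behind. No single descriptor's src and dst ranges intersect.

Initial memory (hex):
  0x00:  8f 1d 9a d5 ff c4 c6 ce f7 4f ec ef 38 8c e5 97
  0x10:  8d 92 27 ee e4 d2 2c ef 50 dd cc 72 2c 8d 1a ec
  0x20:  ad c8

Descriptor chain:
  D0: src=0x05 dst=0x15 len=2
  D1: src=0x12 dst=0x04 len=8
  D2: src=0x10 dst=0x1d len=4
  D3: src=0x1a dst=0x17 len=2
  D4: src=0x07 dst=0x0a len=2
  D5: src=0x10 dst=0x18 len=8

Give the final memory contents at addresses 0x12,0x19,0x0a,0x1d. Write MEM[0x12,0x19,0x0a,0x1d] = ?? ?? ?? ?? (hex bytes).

MEM[0x12,0x19,0x0a,0x1d] = 27 92 c4 c4

  after D0: wrote 2B at 0x15 = c4c6
  after D1: wrote 8B at 0x04 = 27eee4c4c6ef50dd
  after D2: wrote 4B at 0x1d = 8d9227ee
  after D3: wrote 2B at 0x17 = cc72
  after D4: wrote 2B at 0x0a = c4c6
  after D5: wrote 8B at 0x18 = 8d9227eee4c4c6cc
query mem[0x12]=0x27, mem[0x19]=0x92, mem[0x0a]=0xc4, mem[0x1d]=0xc4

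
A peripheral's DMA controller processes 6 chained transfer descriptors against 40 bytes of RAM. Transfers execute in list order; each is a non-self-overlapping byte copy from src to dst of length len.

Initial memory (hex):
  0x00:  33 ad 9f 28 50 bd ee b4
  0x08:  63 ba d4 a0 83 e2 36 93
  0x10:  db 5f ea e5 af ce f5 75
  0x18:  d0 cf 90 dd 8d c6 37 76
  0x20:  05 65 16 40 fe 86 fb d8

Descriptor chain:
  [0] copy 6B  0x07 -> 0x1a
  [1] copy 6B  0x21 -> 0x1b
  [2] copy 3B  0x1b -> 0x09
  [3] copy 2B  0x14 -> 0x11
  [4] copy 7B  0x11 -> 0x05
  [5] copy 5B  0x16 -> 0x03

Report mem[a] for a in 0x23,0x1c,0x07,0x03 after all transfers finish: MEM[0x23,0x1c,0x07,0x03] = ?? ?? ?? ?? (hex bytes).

  after D0: wrote 6B at 0x1a = b463bad4a083
  after D1: wrote 6B at 0x1b = 651640fe86fb
  after D2: wrote 3B at 0x09 = 651640
  after D3: wrote 2B at 0x11 = afce
  after D4: wrote 7B at 0x05 = afcee5afcef575
  after D5: wrote 5B at 0x03 = f575d0cfb4
query mem[0x23]=0x40, mem[0x1c]=0x16, mem[0x07]=0xb4, mem[0x03]=0xf5

MEM[0x23,0x1c,0x07,0x03] = 40 16 b4 f5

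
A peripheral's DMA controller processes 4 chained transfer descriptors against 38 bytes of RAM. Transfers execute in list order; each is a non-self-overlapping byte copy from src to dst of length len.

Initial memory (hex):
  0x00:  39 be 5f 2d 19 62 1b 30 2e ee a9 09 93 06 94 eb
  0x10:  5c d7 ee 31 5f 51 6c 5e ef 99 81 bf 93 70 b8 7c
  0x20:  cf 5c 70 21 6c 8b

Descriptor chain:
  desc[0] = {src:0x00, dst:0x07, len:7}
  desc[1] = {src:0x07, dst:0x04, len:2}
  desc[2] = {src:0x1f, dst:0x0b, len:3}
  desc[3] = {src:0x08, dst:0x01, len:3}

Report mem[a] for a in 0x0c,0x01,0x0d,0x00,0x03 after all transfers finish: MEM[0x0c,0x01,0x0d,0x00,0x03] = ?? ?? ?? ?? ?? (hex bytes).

MEM[0x0c,0x01,0x0d,0x00,0x03] = cf be 5c 39 2d

[0] 0x00->0x07 len=7 : 39 be 5f 2d 19 62 1b
[1] 0x07->0x04 len=2 : 39 be
[2] 0x1f->0x0b len=3 : 7c cf 5c
[3] 0x08->0x01 len=3 : be 5f 2d
query mem[0x0c]=0xcf, mem[0x01]=0xbe, mem[0x0d]=0x5c, mem[0x00]=0x39, mem[0x03]=0x2d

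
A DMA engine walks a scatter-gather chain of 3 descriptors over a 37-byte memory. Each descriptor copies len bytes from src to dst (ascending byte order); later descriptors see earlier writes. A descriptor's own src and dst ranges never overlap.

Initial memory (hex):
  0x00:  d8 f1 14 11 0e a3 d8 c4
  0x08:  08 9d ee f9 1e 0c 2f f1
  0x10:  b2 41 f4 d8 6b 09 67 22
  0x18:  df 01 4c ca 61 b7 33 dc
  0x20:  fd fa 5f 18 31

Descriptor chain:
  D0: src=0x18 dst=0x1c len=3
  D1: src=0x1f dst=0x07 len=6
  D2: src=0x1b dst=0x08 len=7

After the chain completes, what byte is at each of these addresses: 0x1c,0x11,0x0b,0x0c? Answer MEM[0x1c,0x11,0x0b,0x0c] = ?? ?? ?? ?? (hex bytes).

[0] 0x18->0x1c len=3 : df 01 4c
[1] 0x1f->0x07 len=6 : dc fd fa 5f 18 31
[2] 0x1b->0x08 len=7 : ca df 01 4c dc fd fa
query mem[0x1c]=0xdf, mem[0x11]=0x41, mem[0x0b]=0x4c, mem[0x0c]=0xdc

MEM[0x1c,0x11,0x0b,0x0c] = df 41 4c dc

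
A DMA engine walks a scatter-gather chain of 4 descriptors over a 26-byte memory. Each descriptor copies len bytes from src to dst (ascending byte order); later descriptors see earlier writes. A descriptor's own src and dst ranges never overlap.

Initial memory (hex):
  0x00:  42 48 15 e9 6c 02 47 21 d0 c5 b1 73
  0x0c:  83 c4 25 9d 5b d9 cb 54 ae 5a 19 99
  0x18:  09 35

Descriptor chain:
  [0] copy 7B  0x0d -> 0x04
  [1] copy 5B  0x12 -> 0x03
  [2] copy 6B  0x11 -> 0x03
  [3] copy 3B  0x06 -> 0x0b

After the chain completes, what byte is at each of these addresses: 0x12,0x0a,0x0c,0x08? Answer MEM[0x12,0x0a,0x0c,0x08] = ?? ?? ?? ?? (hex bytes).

  after D0: wrote 7B at 0x04 = c4259d5bd9cb54
  after D1: wrote 5B at 0x03 = cb54ae5a19
  after D2: wrote 6B at 0x03 = d9cb54ae5a19
  after D3: wrote 3B at 0x0b = ae5a19
query mem[0x12]=0xcb, mem[0x0a]=0x54, mem[0x0c]=0x5a, mem[0x08]=0x19

MEM[0x12,0x0a,0x0c,0x08] = cb 54 5a 19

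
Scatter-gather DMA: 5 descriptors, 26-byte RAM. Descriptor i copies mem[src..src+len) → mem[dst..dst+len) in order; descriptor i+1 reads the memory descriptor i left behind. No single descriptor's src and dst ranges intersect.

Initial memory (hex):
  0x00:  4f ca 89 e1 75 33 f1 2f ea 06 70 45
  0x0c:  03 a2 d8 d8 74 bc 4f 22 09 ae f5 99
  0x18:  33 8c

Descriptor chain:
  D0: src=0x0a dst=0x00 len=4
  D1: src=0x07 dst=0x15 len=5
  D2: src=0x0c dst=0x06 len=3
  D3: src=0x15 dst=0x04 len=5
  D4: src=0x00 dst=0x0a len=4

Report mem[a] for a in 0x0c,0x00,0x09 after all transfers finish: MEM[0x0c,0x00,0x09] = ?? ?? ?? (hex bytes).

D0: mem[0x00..0x03] <- [70 45 03 a2]
D1: mem[0x15..0x19] <- [2f ea 06 70 45]
D2: mem[0x06..0x08] <- [03 a2 d8]
D3: mem[0x04..0x08] <- [2f ea 06 70 45]
D4: mem[0x0a..0x0d] <- [70 45 03 a2]
query mem[0x0c]=0x03, mem[0x00]=0x70, mem[0x09]=0x06

MEM[0x0c,0x00,0x09] = 03 70 06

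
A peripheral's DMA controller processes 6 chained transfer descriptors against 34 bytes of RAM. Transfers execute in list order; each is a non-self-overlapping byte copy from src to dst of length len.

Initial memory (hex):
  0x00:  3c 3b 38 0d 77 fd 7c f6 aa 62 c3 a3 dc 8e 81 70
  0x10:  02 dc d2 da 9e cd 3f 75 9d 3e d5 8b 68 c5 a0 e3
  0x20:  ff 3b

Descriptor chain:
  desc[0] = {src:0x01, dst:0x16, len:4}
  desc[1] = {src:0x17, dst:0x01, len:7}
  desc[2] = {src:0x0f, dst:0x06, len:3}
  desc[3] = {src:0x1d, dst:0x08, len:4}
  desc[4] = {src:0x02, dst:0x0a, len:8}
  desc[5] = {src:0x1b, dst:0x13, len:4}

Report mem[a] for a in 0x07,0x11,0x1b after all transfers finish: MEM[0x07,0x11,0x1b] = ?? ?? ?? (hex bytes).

MEM[0x07,0x11,0x1b] = 02 a0 8b

[0] 0x01->0x16 len=4 : 3b 38 0d 77
[1] 0x17->0x01 len=7 : 38 0d 77 d5 8b 68 c5
[2] 0x0f->0x06 len=3 : 70 02 dc
[3] 0x1d->0x08 len=4 : c5 a0 e3 ff
[4] 0x02->0x0a len=8 : 0d 77 d5 8b 70 02 c5 a0
[5] 0x1b->0x13 len=4 : 8b 68 c5 a0
query mem[0x07]=0x02, mem[0x11]=0xa0, mem[0x1b]=0x8b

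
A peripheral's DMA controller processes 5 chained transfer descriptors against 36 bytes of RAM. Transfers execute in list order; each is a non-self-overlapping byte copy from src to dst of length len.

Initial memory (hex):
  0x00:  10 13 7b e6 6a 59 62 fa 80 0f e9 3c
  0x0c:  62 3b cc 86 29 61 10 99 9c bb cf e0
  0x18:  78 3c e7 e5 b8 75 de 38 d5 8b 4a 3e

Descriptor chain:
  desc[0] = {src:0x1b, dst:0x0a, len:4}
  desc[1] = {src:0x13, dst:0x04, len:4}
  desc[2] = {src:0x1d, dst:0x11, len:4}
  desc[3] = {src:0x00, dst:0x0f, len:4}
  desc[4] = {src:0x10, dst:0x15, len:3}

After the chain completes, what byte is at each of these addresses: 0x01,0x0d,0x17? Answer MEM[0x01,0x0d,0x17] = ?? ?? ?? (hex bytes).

#0 dst[0x0a+4] := {0xe5,0xb8,0x75,0xde}
#1 dst[0x04+4] := {0x99,0x9c,0xbb,0xcf}
#2 dst[0x11+4] := {0x75,0xde,0x38,0xd5}
#3 dst[0x0f+4] := {0x10,0x13,0x7b,0xe6}
#4 dst[0x15+3] := {0x13,0x7b,0xe6}
query mem[0x01]=0x13, mem[0x0d]=0xde, mem[0x17]=0xe6

MEM[0x01,0x0d,0x17] = 13 de e6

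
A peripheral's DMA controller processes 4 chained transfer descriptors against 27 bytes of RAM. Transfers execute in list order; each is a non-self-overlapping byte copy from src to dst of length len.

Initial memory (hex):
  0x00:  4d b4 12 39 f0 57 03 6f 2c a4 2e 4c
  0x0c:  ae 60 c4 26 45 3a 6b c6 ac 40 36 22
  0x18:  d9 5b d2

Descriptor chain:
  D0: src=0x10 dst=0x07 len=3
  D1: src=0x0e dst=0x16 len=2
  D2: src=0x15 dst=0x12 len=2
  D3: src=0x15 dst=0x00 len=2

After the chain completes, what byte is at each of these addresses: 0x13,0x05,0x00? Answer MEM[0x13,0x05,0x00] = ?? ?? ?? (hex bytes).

D0: mem[0x07..0x09] <- [45 3a 6b]
D1: mem[0x16..0x17] <- [c4 26]
D2: mem[0x12..0x13] <- [40 c4]
D3: mem[0x00..0x01] <- [40 c4]
query mem[0x13]=0xc4, mem[0x05]=0x57, mem[0x00]=0x40

MEM[0x13,0x05,0x00] = c4 57 40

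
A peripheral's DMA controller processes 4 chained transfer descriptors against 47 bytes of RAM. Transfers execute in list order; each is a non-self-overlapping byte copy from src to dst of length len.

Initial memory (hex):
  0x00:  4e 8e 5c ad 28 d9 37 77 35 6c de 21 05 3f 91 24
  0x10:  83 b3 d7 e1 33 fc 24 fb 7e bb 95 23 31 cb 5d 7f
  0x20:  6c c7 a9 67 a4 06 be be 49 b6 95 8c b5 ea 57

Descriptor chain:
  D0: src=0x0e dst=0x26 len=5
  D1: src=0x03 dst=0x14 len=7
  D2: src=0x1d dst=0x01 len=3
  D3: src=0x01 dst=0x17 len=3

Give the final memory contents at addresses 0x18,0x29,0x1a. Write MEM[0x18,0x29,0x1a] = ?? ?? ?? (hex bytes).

MEM[0x18,0x29,0x1a] = 5d b3 6c

#0 dst[0x26+5] := {0x91,0x24,0x83,0xb3,0xd7}
#1 dst[0x14+7] := {0xad,0x28,0xd9,0x37,0x77,0x35,0x6c}
#2 dst[0x01+3] := {0xcb,0x5d,0x7f}
#3 dst[0x17+3] := {0xcb,0x5d,0x7f}
query mem[0x18]=0x5d, mem[0x29]=0xb3, mem[0x1a]=0x6c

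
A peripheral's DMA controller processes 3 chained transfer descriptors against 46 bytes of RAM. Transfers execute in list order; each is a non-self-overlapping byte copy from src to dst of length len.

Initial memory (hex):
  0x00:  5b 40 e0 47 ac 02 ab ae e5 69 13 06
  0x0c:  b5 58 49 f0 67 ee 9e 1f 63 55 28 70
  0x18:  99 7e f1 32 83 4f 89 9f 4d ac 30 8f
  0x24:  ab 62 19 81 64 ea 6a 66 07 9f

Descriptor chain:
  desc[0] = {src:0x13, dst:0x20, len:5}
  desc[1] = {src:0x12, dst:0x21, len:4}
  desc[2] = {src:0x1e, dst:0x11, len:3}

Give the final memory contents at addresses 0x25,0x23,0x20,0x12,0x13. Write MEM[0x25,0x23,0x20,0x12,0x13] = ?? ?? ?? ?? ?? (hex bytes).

D0: mem[0x20..0x24] <- [1f 63 55 28 70]
D1: mem[0x21..0x24] <- [9e 1f 63 55]
D2: mem[0x11..0x13] <- [89 9f 1f]
query mem[0x25]=0x62, mem[0x23]=0x63, mem[0x20]=0x1f, mem[0x12]=0x9f, mem[0x13]=0x1f

MEM[0x25,0x23,0x20,0x12,0x13] = 62 63 1f 9f 1f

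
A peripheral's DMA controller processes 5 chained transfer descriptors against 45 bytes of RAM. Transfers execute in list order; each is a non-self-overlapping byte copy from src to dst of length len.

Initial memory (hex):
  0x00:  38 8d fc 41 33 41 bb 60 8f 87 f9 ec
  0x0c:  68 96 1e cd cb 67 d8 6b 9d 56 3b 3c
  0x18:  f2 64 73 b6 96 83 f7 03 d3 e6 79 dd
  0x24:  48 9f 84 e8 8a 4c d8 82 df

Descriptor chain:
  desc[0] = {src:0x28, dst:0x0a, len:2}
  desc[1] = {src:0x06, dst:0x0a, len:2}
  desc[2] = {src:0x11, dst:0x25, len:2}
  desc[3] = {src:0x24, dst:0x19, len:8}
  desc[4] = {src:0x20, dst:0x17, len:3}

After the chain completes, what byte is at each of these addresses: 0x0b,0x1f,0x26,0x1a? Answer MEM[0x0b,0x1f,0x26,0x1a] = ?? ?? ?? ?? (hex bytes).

MEM[0x0b,0x1f,0x26,0x1a] = 60 d8 d8 67

#0 dst[0x0a+2] := {0x8a,0x4c}
#1 dst[0x0a+2] := {0xbb,0x60}
#2 dst[0x25+2] := {0x67,0xd8}
#3 dst[0x19+8] := {0x48,0x67,0xd8,0xe8,0x8a,0x4c,0xd8,0x82}
#4 dst[0x17+3] := {0x82,0xe6,0x79}
query mem[0x0b]=0x60, mem[0x1f]=0xd8, mem[0x26]=0xd8, mem[0x1a]=0x67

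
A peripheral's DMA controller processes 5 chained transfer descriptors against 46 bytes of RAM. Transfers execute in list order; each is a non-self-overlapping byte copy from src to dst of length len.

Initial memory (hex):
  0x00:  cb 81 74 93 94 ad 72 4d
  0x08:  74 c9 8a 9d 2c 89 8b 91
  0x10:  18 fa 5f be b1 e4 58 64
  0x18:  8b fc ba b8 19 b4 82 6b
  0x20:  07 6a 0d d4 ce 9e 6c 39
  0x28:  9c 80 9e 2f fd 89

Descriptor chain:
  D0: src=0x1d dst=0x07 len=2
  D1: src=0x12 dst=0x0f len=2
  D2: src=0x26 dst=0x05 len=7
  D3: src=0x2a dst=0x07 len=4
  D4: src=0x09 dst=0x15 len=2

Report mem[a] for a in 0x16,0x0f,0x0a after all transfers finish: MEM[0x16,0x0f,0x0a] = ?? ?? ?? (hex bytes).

D0: mem[0x07..0x08] <- [b4 82]
D1: mem[0x0f..0x10] <- [5f be]
D2: mem[0x05..0x0b] <- [6c 39 9c 80 9e 2f fd]
D3: mem[0x07..0x0a] <- [9e 2f fd 89]
D4: mem[0x15..0x16] <- [fd 89]
query mem[0x16]=0x89, mem[0x0f]=0x5f, mem[0x0a]=0x89

MEM[0x16,0x0f,0x0a] = 89 5f 89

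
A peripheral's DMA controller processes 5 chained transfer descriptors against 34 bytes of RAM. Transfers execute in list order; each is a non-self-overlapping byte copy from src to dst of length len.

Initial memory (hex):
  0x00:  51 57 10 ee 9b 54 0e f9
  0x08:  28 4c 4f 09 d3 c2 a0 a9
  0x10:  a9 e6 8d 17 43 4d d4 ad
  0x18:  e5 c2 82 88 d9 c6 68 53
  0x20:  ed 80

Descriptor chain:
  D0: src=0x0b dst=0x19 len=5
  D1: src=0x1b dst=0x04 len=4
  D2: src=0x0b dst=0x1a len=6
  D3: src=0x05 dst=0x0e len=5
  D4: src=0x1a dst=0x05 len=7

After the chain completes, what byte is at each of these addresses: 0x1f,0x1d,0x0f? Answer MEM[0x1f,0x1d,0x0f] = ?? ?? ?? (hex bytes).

[0] 0x0b->0x19 len=5 : 09 d3 c2 a0 a9
[1] 0x1b->0x04 len=4 : c2 a0 a9 68
[2] 0x0b->0x1a len=6 : 09 d3 c2 a0 a9 a9
[3] 0x05->0x0e len=5 : a0 a9 68 28 4c
[4] 0x1a->0x05 len=7 : 09 d3 c2 a0 a9 a9 ed
query mem[0x1f]=0xa9, mem[0x1d]=0xa0, mem[0x0f]=0xa9

MEM[0x1f,0x1d,0x0f] = a9 a0 a9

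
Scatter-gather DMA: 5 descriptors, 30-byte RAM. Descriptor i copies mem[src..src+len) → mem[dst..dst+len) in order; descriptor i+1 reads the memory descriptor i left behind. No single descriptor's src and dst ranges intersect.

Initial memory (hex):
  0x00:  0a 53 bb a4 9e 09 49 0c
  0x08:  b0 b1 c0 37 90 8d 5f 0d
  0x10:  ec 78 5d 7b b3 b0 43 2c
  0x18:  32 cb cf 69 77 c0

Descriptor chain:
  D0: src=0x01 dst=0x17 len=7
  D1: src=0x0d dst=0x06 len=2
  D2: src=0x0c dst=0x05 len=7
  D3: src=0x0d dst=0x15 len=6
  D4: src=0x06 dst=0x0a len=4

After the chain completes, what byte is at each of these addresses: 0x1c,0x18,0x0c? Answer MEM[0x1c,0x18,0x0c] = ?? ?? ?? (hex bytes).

#0 dst[0x17+7] := {0x53,0xbb,0xa4,0x9e,0x09,0x49,0x0c}
#1 dst[0x06+2] := {0x8d,0x5f}
#2 dst[0x05+7] := {0x90,0x8d,0x5f,0x0d,0xec,0x78,0x5d}
#3 dst[0x15+6] := {0x8d,0x5f,0x0d,0xec,0x78,0x5d}
#4 dst[0x0a+4] := {0x8d,0x5f,0x0d,0xec}
query mem[0x1c]=0x49, mem[0x18]=0xec, mem[0x0c]=0x0d

MEM[0x1c,0x18,0x0c] = 49 ec 0d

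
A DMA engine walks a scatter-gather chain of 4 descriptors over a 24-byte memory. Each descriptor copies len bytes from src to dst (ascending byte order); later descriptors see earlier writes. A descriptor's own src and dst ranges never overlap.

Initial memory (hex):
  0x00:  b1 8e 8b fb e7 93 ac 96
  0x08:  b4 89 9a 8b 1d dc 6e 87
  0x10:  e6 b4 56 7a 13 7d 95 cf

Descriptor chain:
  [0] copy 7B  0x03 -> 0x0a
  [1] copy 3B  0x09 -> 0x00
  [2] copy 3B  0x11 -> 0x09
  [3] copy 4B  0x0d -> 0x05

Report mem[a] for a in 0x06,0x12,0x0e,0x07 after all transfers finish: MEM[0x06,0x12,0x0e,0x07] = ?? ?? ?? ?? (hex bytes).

  after D0: wrote 7B at 0x0a = fbe793ac96b489
  after D1: wrote 3B at 0x00 = 89fbe7
  after D2: wrote 3B at 0x09 = b4567a
  after D3: wrote 4B at 0x05 = ac96b489
query mem[0x06]=0x96, mem[0x12]=0x56, mem[0x0e]=0x96, mem[0x07]=0xb4

MEM[0x06,0x12,0x0e,0x07] = 96 56 96 b4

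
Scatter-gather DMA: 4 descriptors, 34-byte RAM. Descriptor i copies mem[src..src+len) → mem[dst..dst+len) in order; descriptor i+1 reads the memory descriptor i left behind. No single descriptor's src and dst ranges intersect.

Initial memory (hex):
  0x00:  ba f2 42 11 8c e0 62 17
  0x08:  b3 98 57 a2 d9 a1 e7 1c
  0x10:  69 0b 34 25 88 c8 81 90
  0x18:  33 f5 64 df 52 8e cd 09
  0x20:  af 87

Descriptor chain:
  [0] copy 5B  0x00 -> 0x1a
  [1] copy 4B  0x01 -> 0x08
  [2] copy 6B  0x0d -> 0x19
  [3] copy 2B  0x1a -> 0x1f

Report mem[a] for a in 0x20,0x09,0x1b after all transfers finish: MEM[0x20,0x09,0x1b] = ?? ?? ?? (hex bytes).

MEM[0x20,0x09,0x1b] = 1c 42 1c

  after D0: wrote 5B at 0x1a = baf242118c
  after D1: wrote 4B at 0x08 = f242118c
  after D2: wrote 6B at 0x19 = a1e71c690b34
  after D3: wrote 2B at 0x1f = e71c
query mem[0x20]=0x1c, mem[0x09]=0x42, mem[0x1b]=0x1c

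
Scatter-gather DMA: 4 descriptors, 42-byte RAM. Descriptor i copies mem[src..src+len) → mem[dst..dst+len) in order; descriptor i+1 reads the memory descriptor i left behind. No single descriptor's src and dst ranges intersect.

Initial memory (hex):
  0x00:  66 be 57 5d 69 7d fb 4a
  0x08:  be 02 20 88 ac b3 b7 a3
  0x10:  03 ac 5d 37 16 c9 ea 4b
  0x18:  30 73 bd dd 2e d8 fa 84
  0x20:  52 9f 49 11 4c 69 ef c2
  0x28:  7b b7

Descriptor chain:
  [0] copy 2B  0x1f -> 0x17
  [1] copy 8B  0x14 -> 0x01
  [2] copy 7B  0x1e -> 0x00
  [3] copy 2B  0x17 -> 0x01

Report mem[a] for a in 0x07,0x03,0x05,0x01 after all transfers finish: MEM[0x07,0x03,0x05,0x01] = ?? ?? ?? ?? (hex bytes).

MEM[0x07,0x03,0x05,0x01] = bd 9f 11 84

#0 dst[0x17+2] := {0x84,0x52}
#1 dst[0x01+8] := {0x16,0xc9,0xea,0x84,0x52,0x73,0xbd,0xdd}
#2 dst[0x00+7] := {0xfa,0x84,0x52,0x9f,0x49,0x11,0x4c}
#3 dst[0x01+2] := {0x84,0x52}
query mem[0x07]=0xbd, mem[0x03]=0x9f, mem[0x05]=0x11, mem[0x01]=0x84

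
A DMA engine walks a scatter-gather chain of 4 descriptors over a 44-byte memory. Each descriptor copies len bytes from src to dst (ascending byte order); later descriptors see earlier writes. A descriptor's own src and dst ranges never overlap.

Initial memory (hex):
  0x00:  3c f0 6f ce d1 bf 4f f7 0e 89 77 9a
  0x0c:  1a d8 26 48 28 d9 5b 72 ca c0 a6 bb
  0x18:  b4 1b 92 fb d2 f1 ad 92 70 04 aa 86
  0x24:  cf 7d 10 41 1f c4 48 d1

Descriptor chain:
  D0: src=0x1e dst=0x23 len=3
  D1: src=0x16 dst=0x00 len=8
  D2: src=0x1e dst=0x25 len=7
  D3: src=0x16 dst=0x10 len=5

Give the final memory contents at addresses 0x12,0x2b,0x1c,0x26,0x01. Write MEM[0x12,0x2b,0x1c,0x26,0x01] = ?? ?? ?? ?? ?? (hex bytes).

[0] 0x1e->0x23 len=3 : ad 92 70
[1] 0x16->0x00 len=8 : a6 bb b4 1b 92 fb d2 f1
[2] 0x1e->0x25 len=7 : ad 92 70 04 aa ad 92
[3] 0x16->0x10 len=5 : a6 bb b4 1b 92
query mem[0x12]=0xb4, mem[0x2b]=0x92, mem[0x1c]=0xd2, mem[0x26]=0x92, mem[0x01]=0xbb

MEM[0x12,0x2b,0x1c,0x26,0x01] = b4 92 d2 92 bb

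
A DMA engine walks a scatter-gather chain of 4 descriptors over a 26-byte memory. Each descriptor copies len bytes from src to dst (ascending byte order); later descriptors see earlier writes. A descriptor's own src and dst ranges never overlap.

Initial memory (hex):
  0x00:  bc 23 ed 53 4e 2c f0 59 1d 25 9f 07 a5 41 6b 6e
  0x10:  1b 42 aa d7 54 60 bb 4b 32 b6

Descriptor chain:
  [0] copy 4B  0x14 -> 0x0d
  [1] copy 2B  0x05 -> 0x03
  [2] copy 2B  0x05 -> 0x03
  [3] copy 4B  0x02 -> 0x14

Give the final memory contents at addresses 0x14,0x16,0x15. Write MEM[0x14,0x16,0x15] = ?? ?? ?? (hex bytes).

  after D0: wrote 4B at 0x0d = 5460bb4b
  after D1: wrote 2B at 0x03 = 2cf0
  after D2: wrote 2B at 0x03 = 2cf0
  after D3: wrote 4B at 0x14 = ed2cf02c
query mem[0x14]=0xed, mem[0x16]=0xf0, mem[0x15]=0x2c

MEM[0x14,0x16,0x15] = ed f0 2c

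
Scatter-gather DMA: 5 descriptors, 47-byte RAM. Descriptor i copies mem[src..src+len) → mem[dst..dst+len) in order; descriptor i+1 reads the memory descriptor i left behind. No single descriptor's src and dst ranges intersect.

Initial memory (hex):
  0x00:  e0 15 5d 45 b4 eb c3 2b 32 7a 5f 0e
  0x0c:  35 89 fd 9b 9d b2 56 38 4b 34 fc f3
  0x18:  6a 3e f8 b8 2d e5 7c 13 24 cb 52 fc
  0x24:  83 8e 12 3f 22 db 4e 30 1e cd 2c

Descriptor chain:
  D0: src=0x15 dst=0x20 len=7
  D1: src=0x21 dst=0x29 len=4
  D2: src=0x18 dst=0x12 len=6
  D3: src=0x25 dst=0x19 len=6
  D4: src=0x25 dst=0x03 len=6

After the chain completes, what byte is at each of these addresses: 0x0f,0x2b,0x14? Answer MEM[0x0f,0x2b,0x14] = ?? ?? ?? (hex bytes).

MEM[0x0f,0x2b,0x14] = 9b 6a f8

#0 dst[0x20+7] := {0x34,0xfc,0xf3,0x6a,0x3e,0xf8,0xb8}
#1 dst[0x29+4] := {0xfc,0xf3,0x6a,0x3e}
#2 dst[0x12+6] := {0x6a,0x3e,0xf8,0xb8,0x2d,0xe5}
#3 dst[0x19+6] := {0xf8,0xb8,0x3f,0x22,0xfc,0xf3}
#4 dst[0x03+6] := {0xf8,0xb8,0x3f,0x22,0xfc,0xf3}
query mem[0x0f]=0x9b, mem[0x2b]=0x6a, mem[0x14]=0xf8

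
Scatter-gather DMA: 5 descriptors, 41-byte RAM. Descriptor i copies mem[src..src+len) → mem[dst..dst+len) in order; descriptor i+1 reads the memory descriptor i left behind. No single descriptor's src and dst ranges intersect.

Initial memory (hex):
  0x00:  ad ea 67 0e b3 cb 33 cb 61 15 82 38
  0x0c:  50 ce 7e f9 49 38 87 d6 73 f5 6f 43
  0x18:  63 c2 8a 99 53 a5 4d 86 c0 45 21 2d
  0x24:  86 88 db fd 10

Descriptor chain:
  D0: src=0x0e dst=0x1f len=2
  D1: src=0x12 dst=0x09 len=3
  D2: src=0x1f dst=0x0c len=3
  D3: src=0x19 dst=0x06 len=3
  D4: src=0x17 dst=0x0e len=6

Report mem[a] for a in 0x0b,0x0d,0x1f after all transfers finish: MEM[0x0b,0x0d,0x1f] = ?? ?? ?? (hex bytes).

  after D0: wrote 2B at 0x1f = 7ef9
  after D1: wrote 3B at 0x09 = 87d673
  after D2: wrote 3B at 0x0c = 7ef945
  after D3: wrote 3B at 0x06 = c28a99
  after D4: wrote 6B at 0x0e = 4363c28a9953
query mem[0x0b]=0x73, mem[0x0d]=0xf9, mem[0x1f]=0x7e

MEM[0x0b,0x0d,0x1f] = 73 f9 7e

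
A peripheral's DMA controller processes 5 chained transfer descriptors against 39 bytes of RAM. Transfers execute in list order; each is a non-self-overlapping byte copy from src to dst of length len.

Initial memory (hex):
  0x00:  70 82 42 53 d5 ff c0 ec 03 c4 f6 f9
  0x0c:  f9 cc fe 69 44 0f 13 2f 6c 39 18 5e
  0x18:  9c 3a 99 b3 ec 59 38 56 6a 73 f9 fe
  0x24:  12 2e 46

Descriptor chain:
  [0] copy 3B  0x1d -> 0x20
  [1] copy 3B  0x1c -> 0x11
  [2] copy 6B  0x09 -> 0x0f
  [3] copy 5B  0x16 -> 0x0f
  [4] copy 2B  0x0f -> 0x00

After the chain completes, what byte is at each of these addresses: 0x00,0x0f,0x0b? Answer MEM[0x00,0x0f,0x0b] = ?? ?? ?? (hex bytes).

D0: mem[0x20..0x22] <- [59 38 56]
D1: mem[0x11..0x13] <- [ec 59 38]
D2: mem[0x0f..0x14] <- [c4 f6 f9 f9 cc fe]
D3: mem[0x0f..0x13] <- [18 5e 9c 3a 99]
D4: mem[0x00..0x01] <- [18 5e]
query mem[0x00]=0x18, mem[0x0f]=0x18, mem[0x0b]=0xf9

MEM[0x00,0x0f,0x0b] = 18 18 f9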